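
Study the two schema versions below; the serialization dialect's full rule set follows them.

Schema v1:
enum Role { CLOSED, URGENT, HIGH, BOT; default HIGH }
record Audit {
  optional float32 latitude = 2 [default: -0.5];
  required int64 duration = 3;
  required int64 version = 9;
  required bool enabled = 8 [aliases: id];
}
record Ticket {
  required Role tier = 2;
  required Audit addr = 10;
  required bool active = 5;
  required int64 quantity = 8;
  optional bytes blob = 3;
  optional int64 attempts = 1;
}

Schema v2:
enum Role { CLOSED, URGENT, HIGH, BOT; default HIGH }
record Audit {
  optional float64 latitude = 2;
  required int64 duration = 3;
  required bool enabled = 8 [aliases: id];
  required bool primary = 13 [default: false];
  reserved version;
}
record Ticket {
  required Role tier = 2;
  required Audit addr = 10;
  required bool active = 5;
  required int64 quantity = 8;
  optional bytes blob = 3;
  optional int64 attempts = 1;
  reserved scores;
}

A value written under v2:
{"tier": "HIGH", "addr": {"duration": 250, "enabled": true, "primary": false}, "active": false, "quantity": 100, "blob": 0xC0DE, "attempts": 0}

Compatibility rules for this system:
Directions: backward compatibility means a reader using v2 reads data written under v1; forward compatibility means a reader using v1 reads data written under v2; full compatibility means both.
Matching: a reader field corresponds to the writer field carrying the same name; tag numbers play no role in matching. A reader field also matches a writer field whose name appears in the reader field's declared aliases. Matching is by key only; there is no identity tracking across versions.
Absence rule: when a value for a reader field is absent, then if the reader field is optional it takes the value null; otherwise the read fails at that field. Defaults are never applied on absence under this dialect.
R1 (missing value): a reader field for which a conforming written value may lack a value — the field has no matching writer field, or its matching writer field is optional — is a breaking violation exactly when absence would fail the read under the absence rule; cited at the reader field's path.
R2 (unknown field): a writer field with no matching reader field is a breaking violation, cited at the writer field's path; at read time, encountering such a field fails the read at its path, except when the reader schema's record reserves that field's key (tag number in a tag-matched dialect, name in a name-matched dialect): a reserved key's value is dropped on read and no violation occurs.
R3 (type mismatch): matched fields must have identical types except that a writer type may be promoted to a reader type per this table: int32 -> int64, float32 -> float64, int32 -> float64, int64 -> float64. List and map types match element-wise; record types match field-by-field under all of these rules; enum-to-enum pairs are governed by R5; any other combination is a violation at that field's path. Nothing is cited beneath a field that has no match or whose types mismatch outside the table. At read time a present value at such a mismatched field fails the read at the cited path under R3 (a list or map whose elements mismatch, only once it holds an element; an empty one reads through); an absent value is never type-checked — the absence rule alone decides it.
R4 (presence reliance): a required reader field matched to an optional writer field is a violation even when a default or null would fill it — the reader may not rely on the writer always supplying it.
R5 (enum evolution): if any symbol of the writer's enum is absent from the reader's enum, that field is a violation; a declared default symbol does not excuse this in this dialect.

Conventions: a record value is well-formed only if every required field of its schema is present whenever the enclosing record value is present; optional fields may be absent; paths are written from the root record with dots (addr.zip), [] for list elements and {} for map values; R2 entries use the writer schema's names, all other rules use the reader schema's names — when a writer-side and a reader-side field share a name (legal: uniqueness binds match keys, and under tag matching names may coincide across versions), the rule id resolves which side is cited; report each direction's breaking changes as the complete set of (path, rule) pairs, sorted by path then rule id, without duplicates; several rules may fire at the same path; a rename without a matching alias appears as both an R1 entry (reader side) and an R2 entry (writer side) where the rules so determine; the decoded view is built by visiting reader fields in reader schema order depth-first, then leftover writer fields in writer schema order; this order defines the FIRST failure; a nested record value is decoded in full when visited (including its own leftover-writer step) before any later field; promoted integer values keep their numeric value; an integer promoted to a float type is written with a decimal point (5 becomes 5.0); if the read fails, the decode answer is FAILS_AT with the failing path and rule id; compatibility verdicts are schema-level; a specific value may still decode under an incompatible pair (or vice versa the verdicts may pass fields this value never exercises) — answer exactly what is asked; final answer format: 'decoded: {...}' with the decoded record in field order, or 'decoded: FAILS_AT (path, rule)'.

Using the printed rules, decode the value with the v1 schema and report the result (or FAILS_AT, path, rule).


decoded: FAILS_AT (addr.version, R1)

each type pair in Ticket: writer, then reader
decoding the Ticket value with the v1 reader:
  tier := "HIGH"
  addr.latitude := null (not supplied -> null)
  addr.duration := 250
  read fails at addr.version under R1 (no fill)
  => FAILS_AT (addr.version, R1)
checking off the Ticket differences that do not matter here:
  added field primary to record Audit: required bool, tag 13, default false (in v2 it sits last) -> schema-level compatibility only; this Ticket value's decode is unchanged
  field latitude in record Audit: type float32 changed to float64 (its default is dropped) -> schema-level compatibility only; this Ticket value's decode is unchanged


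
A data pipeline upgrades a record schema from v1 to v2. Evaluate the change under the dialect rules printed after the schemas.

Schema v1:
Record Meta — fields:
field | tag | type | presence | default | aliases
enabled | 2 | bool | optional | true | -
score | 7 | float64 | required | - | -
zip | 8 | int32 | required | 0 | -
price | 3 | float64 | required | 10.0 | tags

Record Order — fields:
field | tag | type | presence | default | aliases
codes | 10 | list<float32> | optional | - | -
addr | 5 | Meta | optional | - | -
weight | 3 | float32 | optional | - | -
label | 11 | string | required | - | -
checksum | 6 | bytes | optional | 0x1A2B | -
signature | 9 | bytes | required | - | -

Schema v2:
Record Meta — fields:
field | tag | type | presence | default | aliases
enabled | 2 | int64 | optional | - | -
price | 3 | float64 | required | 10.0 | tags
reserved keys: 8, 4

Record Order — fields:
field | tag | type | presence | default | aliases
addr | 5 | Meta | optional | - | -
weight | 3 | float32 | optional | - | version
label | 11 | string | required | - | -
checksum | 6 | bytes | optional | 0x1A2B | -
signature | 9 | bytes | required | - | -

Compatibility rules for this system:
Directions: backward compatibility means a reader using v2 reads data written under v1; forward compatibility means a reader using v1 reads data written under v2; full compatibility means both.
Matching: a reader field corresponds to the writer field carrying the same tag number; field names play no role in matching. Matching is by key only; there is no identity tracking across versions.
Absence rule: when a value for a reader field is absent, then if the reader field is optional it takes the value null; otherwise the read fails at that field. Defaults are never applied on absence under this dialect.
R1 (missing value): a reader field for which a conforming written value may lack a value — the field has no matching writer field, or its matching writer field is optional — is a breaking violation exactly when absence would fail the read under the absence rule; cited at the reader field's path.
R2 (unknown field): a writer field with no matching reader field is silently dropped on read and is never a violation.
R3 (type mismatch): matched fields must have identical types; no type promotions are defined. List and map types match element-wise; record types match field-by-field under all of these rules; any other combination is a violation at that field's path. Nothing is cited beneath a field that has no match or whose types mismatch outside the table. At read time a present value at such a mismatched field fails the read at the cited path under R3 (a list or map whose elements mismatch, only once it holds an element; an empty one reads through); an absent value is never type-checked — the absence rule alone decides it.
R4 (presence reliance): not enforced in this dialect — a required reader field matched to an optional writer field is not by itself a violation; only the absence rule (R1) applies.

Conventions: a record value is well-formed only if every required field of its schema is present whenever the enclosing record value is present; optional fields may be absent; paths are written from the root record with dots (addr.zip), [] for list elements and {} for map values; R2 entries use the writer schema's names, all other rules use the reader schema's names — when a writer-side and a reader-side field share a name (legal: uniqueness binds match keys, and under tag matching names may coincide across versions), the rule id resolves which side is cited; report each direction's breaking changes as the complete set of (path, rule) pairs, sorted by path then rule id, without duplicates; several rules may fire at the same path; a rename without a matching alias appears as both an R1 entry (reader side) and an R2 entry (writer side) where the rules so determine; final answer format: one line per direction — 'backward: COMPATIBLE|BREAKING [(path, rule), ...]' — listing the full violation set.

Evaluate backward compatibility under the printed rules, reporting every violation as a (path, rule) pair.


arrows below run writer -> reader for Order
backward on Order — v2 reading data written by v1:
  Meta -> Meta, writer optional: addr aligns to addr
  float32 -> float32, writer optional: weight aligns to weight
  string -> string, writer required: label aligns to label
  bytes -> bytes, writer optional: checksum aligns to checksum
  bytes -> bytes, writer required: signature aligns to signature
  leftover writer field: codes
  bool -> int64, writer optional: addr.enabled aligns to addr.enabled
  float64 -> float64, writer required: addr.price aligns to addr.price
  leftover writer field: addr.score
  leftover writer field: addr.zip
  R3 fires at addr.enabled
  backward on Order therefore BREAKING (1)
checking off the Order differences that do not matter here:
  removed field score from record Meta -> its effect on Order is confined to the forward direction, not asked
  removed field zip from record Meta (its key 8 joins the reserved list) -> its effect on Order is confined to the forward direction, not asked
  removed field codes from record Order -> no rule fires on it in Order's dialect; the asked verdict holds

backward: BREAKING [(addr.enabled, R3)]


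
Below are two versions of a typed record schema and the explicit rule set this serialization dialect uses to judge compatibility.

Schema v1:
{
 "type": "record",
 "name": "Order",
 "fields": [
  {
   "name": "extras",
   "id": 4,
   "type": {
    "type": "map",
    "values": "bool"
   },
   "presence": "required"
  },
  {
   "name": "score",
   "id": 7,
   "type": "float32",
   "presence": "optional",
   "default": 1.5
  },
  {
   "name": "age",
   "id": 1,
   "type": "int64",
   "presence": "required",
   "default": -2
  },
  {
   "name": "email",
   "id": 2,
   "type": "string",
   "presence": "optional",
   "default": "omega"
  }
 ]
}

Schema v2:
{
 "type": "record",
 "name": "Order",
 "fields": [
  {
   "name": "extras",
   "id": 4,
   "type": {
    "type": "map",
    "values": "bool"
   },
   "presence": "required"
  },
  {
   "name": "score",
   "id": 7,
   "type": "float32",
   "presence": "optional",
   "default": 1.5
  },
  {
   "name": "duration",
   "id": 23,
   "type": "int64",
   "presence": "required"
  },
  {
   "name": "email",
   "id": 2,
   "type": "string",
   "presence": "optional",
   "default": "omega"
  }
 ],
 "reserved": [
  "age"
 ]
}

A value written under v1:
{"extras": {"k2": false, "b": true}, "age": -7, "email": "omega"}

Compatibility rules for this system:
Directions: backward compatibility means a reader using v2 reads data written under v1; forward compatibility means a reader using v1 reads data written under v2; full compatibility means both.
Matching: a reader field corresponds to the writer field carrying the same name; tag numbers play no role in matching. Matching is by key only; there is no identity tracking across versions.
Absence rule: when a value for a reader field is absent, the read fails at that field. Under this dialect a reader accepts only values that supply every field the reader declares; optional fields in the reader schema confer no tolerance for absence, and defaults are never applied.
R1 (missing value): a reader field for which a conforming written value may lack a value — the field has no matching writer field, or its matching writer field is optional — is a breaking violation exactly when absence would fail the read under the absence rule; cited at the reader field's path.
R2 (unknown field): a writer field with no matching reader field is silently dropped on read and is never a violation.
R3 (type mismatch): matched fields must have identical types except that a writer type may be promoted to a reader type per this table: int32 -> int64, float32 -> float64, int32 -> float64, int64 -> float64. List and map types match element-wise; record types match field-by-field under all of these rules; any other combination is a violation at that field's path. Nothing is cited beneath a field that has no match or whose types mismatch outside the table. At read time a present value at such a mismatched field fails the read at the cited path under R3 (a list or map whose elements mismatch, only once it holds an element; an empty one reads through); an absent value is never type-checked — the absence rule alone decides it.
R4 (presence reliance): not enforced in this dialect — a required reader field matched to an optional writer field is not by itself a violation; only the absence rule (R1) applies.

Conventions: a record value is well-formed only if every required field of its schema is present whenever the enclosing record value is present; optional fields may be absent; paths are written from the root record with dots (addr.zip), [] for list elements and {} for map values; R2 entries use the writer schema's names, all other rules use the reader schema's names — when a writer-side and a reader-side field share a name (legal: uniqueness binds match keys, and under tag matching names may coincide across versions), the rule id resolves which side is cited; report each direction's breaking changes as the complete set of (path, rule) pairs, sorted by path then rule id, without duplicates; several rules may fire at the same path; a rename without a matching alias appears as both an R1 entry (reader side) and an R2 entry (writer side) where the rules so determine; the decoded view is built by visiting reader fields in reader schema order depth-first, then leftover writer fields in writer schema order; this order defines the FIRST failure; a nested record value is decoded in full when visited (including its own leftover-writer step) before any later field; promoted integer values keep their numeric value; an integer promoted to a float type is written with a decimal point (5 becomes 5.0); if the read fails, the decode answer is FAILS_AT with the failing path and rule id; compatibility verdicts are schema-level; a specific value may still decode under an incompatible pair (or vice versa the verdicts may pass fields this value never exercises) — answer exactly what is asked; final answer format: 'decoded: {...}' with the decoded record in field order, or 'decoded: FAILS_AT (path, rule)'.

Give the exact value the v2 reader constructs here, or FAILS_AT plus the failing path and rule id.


decoded: FAILS_AT (score, R1)

the writer's type comes first in each Order pair
decoding the Order value with the v2 reader:
  extras := {"k2": false, "b": true}
  read fails at score under R1 (no fill)
  => FAILS_AT (score, R1)
the other Order changes do not affect what is asked:
  removed field age from record Order (its key "age" joins the reserved list) -> shifts the Order verdicts, not this decode
  added field duration to record Order: required int64, tag 23 (in v2 it sits immediately before email) -> shifts the Order verdicts, not this decode


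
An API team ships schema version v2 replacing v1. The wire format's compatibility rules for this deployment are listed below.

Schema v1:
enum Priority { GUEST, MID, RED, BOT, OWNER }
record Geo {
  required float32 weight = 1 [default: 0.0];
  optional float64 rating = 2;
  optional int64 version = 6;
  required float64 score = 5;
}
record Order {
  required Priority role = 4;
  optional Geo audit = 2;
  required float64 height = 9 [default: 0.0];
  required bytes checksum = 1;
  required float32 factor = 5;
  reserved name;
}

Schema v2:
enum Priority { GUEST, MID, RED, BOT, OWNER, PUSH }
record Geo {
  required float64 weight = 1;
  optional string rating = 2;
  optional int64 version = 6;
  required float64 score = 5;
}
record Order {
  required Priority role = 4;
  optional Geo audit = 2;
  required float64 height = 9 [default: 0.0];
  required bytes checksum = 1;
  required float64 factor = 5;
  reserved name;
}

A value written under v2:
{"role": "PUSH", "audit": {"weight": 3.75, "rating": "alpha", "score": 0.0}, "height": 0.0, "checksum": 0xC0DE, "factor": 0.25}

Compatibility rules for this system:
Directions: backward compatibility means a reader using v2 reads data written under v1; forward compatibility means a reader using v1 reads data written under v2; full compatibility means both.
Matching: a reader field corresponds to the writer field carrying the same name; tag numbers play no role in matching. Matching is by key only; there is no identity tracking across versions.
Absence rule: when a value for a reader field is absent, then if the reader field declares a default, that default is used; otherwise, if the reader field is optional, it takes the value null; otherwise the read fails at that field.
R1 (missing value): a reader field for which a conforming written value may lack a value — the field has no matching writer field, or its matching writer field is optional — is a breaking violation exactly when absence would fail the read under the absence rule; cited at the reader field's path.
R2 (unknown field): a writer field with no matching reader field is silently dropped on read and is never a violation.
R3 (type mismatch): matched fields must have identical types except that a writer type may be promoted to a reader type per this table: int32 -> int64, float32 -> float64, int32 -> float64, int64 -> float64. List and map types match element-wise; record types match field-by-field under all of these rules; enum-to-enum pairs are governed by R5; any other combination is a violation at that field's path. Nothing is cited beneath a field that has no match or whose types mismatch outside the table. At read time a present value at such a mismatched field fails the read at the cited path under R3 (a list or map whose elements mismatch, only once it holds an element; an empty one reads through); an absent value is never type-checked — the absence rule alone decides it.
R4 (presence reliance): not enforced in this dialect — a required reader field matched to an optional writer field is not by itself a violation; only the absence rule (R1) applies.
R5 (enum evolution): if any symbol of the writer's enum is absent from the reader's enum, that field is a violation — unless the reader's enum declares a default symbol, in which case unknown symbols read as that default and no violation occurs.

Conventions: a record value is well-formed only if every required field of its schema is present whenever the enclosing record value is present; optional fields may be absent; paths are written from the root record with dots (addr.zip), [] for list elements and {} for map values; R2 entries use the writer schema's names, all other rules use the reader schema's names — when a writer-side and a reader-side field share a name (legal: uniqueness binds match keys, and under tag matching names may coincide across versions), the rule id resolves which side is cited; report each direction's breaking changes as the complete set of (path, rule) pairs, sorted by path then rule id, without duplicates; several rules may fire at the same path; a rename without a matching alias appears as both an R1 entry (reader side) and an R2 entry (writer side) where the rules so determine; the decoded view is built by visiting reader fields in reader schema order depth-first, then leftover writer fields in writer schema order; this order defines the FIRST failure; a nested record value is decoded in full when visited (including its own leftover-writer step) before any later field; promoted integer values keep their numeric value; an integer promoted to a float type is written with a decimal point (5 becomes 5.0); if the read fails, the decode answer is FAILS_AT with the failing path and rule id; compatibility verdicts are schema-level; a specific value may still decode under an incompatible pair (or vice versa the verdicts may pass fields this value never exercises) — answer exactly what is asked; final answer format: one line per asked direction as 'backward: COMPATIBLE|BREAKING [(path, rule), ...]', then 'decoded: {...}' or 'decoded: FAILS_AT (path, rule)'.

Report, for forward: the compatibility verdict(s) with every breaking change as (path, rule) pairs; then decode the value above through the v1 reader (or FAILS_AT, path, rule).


arrows below run writer -> reader for Order
forward on Order — v1 reading data written by v2:
  Priority -> Priority, writer required: role aligns to role
  Geo -> Geo, writer optional: audit aligns to audit
  float64 -> float64, writer required: height aligns to height
  bytes -> bytes, writer required: checksum aligns to checksum
  float64 -> float32, writer required: factor aligns to factor
  float64 -> float32, writer required: audit.weight aligns to audit.weight
  string -> float64, writer optional: audit.rating aligns to audit.rating
  int64 -> int64, writer optional: audit.version aligns to audit.version
  float64 -> float64, writer required: audit.score aligns to audit.score
  violation R3 at audit.rating
  violation R3 at audit.weight
  violation R3 at factor
  violation R5 at role
  => forward: BREAKING (4)
decoding the Order value with the v1 reader:
  read fails at role under R5
  => FAILS_AT (role, R5)

forward: BREAKING [(audit.rating, R3), (audit.weight, R3), (factor, R3), (role, R5)]; decoded: FAILS_AT (role, R5)


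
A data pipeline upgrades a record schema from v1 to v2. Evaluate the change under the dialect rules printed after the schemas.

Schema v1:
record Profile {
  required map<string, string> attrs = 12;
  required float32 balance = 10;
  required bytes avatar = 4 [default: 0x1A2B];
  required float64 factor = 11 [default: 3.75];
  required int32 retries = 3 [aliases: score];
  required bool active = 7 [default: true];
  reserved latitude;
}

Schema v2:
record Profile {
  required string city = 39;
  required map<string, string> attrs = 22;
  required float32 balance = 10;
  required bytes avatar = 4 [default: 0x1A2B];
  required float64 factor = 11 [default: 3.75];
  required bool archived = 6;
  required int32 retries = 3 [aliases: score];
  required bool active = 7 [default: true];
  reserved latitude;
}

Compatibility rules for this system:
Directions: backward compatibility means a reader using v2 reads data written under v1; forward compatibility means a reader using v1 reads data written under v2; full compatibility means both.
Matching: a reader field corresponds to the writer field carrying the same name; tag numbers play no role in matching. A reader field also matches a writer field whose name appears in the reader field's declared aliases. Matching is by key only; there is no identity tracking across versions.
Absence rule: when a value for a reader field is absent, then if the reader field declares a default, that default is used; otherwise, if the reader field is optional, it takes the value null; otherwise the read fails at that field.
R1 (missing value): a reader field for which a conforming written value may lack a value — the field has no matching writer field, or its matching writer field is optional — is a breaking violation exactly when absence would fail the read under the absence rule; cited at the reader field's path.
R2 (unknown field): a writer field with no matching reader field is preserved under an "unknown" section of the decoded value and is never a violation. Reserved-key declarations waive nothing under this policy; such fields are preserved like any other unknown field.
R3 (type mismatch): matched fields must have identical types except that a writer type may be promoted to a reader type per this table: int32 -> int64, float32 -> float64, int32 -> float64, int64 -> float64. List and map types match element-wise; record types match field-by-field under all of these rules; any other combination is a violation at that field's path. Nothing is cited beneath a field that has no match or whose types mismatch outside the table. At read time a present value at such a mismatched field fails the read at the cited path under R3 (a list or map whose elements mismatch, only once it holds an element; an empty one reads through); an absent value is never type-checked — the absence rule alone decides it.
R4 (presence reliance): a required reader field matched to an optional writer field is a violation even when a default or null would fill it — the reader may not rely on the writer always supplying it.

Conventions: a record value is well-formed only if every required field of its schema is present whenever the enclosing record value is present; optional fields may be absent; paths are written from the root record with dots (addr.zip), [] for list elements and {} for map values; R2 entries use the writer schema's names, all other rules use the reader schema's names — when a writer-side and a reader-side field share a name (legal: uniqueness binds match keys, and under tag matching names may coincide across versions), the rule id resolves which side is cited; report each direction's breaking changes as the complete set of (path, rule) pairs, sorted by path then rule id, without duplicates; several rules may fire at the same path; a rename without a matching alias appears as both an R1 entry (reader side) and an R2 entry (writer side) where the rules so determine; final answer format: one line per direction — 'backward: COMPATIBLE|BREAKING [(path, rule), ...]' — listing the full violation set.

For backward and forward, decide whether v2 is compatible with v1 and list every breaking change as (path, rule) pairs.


in Profile below, arrows point writer -> reader
backward pass over Profile, reader schema v2, writer schema v1:
  city: no writer match
  attrs <- attrs (map<string, string> -> map<string, string>, writer required)
  balance <- balance (float32 -> float32, writer required)
  avatar <- avatar (bytes -> bytes, writer required)
  factor <- factor (float64 -> float64, writer required)
  archived: no writer match
  retries <- retries (int32 -> int32, writer required)
  active <- active (bool -> bool, writer required)
  R1 fires at archived
  R1 fires at city
  => backward: BREAKING (2)
forward pass over Profile, reader schema v1, writer schema v2:
  attrs <- attrs (map<string, string> -> map<string, string>, writer required)
  balance <- balance (float32 -> float32, writer required)
  avatar <- avatar (bytes -> bytes, writer required)
  factor <- factor (float64 -> float64, writer required)
  retries <- retries (int32 -> int32, writer required)
  active <- active (bool -> bool, writer required)
  leftover writer field: city
  leftover writer field: archived
  nothing fires on Profile: forward is COMPATIBLE

backward: BREAKING [(archived, R1), (city, R1)]; forward: COMPATIBLE []


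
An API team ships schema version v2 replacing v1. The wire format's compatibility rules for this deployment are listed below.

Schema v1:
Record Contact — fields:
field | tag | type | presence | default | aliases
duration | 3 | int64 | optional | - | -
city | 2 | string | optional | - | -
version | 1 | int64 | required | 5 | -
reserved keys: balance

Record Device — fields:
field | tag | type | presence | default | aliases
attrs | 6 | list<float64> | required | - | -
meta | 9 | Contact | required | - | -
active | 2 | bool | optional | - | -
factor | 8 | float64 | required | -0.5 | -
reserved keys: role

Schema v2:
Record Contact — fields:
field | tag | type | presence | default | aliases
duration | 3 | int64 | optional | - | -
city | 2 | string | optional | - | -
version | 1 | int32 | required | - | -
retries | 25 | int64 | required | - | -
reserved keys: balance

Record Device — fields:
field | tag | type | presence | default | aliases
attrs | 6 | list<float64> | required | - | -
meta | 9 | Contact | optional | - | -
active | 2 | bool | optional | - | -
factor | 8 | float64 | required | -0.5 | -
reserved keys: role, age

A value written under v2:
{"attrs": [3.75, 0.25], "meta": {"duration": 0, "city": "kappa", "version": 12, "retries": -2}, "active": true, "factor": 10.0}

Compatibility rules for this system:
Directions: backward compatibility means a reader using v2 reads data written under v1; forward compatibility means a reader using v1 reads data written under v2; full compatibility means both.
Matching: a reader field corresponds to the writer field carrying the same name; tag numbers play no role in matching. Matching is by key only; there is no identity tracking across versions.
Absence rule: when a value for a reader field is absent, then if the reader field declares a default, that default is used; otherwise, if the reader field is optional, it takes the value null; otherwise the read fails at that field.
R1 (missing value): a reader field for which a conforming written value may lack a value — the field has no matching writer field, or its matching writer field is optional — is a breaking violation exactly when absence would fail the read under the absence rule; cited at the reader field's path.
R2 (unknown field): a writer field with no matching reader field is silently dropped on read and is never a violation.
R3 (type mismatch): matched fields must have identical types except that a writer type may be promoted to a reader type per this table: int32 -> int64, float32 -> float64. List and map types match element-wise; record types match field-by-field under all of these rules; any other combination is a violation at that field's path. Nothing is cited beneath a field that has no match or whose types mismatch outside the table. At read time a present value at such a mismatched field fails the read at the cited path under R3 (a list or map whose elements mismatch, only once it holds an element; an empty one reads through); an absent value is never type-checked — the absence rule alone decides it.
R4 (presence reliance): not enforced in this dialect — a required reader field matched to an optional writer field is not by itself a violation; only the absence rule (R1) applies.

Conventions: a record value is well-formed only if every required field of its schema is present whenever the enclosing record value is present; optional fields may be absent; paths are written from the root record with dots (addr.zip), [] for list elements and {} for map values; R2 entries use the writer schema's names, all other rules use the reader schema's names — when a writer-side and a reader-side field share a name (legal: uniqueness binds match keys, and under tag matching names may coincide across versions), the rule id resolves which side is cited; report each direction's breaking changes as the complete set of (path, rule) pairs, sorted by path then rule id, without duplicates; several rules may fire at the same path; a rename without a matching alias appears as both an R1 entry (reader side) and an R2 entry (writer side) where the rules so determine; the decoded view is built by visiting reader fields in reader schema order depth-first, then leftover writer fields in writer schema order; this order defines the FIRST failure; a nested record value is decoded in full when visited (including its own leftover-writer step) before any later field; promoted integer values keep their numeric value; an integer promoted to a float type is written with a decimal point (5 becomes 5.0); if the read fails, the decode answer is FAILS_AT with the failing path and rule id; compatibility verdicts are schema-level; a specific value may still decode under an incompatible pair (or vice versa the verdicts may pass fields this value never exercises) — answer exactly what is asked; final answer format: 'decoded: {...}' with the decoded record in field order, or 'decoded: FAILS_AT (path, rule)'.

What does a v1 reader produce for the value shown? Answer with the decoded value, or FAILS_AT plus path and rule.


arrows below run writer -> reader for Device
decode walk for Device under reader schema v1:
  attrs := [3.75, 0.25]
  meta.duration := 0
  meta.city := "kappa"
  meta.version := 12 (int32 -> int64)
  writer meta.retries: unmatched, discarded
  active := true
  factor := 10.0
  => decoded: {"attrs": [3.75, 0.25], "meta": {"duration": 0, "city": "kappa", "version": 12}, "active": true, "factor": 10.0}
the rest of the Device diff is inert for this question:
  added field retries to record Contact: required int64, tag 25 (in v2 it sits last) -> a verdict-level change on Device — the shown value reads the same
  field meta in record Device: required changed to optional -> a verdict-level change on Device — the shown value reads the same
  field version in record Contact: type int64 changed to int32 (its default is dropped) -> a verdict-level change on Device — the shown value reads the same

decoded: {"attrs": [3.75, 0.25], "meta": {"duration": 0, "city": "kappa", "version": 12}, "active": true, "factor": 10.0}


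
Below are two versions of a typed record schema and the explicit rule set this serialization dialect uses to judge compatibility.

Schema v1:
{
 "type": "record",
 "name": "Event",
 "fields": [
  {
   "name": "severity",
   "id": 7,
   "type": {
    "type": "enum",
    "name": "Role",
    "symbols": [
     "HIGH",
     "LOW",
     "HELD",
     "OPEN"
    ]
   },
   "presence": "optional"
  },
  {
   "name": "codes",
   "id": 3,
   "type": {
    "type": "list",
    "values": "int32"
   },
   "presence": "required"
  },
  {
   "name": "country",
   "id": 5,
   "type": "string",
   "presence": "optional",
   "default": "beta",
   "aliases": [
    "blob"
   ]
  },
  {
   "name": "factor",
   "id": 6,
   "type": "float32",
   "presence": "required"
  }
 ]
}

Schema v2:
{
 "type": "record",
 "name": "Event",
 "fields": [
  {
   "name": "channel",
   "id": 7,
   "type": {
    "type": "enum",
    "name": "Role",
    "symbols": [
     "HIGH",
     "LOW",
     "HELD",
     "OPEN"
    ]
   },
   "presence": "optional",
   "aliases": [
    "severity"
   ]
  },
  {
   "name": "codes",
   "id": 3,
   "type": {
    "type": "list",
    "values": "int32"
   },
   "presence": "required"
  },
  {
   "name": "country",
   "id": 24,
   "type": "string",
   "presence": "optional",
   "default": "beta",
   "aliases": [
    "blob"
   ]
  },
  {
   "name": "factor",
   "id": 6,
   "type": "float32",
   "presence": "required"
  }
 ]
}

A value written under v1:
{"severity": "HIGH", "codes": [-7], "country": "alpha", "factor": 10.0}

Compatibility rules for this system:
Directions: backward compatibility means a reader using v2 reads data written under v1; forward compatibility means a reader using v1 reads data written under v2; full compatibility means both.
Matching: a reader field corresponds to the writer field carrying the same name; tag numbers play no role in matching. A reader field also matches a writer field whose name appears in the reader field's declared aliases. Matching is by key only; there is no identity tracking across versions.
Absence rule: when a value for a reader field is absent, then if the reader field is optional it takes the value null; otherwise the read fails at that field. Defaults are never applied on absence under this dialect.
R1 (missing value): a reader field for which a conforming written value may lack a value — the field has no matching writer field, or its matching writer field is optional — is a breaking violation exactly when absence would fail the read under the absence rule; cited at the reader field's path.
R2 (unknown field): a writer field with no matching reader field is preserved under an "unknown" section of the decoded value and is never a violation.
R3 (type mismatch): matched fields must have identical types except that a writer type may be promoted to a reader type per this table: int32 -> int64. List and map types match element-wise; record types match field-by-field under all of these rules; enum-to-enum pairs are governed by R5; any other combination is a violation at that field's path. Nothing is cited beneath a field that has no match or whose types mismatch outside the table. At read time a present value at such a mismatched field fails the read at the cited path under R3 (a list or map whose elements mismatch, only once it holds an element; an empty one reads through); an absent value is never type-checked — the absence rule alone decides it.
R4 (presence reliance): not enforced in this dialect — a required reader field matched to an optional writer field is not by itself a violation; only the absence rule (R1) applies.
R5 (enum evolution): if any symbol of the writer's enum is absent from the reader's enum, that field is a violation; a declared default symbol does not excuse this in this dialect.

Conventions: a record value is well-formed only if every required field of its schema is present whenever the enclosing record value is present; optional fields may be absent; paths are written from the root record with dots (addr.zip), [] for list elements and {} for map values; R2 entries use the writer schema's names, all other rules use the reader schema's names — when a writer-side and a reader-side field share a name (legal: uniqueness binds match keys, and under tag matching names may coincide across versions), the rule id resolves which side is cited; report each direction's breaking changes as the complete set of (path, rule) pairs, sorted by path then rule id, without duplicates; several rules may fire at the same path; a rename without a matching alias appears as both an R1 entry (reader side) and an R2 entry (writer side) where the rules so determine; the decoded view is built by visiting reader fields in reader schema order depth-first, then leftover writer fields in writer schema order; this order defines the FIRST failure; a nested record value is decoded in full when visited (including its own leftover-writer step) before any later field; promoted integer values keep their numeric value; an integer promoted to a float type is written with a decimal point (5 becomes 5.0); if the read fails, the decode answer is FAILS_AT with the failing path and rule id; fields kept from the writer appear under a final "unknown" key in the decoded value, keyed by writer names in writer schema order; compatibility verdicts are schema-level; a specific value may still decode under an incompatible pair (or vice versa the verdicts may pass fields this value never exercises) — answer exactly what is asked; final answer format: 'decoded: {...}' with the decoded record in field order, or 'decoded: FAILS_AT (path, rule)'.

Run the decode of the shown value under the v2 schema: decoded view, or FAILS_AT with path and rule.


the writer's type comes first in each Event pair
migrating the Event value to v2:
  channel := "HIGH" (from writer severity)
  codes := [-7]
  country := "alpha"
  factor := 10.0
  => decoded: {"channel": "HIGH", "codes": [-7], "country": "alpha", "factor": 10.0}
the other Event changes do not affect what is asked:
  field country in record Event: tag 5 changed to 24 -> fires no rule on Event under this dialect and leaves the result unchanged

decoded: {"channel": "HIGH", "codes": [-7], "country": "alpha", "factor": 10.0}
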